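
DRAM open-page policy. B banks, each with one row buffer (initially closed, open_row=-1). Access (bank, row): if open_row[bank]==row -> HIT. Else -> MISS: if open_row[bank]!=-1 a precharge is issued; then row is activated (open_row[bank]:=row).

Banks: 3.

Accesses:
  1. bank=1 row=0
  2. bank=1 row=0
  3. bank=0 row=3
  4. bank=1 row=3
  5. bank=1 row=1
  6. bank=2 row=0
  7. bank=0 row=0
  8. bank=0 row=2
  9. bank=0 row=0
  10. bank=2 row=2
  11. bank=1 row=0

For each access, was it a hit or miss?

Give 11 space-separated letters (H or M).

Acc 1: bank1 row0 -> MISS (open row0); precharges=0
Acc 2: bank1 row0 -> HIT
Acc 3: bank0 row3 -> MISS (open row3); precharges=0
Acc 4: bank1 row3 -> MISS (open row3); precharges=1
Acc 5: bank1 row1 -> MISS (open row1); precharges=2
Acc 6: bank2 row0 -> MISS (open row0); precharges=2
Acc 7: bank0 row0 -> MISS (open row0); precharges=3
Acc 8: bank0 row2 -> MISS (open row2); precharges=4
Acc 9: bank0 row0 -> MISS (open row0); precharges=5
Acc 10: bank2 row2 -> MISS (open row2); precharges=6
Acc 11: bank1 row0 -> MISS (open row0); precharges=7

Answer: M H M M M M M M M M M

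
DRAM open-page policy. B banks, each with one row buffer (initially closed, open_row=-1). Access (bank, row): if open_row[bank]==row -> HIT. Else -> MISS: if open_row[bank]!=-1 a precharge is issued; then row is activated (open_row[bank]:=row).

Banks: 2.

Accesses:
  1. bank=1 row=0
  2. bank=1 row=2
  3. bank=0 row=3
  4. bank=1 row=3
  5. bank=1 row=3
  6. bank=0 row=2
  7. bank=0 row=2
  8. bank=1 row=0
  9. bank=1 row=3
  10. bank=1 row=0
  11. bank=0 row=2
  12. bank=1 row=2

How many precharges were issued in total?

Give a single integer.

Answer: 7

Derivation:
Acc 1: bank1 row0 -> MISS (open row0); precharges=0
Acc 2: bank1 row2 -> MISS (open row2); precharges=1
Acc 3: bank0 row3 -> MISS (open row3); precharges=1
Acc 4: bank1 row3 -> MISS (open row3); precharges=2
Acc 5: bank1 row3 -> HIT
Acc 6: bank0 row2 -> MISS (open row2); precharges=3
Acc 7: bank0 row2 -> HIT
Acc 8: bank1 row0 -> MISS (open row0); precharges=4
Acc 9: bank1 row3 -> MISS (open row3); precharges=5
Acc 10: bank1 row0 -> MISS (open row0); precharges=6
Acc 11: bank0 row2 -> HIT
Acc 12: bank1 row2 -> MISS (open row2); precharges=7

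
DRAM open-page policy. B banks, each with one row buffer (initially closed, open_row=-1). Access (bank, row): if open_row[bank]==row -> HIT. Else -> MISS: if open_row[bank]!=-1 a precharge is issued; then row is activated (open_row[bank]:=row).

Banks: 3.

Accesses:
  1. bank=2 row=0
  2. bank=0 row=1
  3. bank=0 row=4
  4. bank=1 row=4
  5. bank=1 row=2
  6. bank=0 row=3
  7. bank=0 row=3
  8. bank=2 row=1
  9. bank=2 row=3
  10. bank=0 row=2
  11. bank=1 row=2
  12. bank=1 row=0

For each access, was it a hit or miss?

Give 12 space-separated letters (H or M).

Answer: M M M M M M H M M M H M

Derivation:
Acc 1: bank2 row0 -> MISS (open row0); precharges=0
Acc 2: bank0 row1 -> MISS (open row1); precharges=0
Acc 3: bank0 row4 -> MISS (open row4); precharges=1
Acc 4: bank1 row4 -> MISS (open row4); precharges=1
Acc 5: bank1 row2 -> MISS (open row2); precharges=2
Acc 6: bank0 row3 -> MISS (open row3); precharges=3
Acc 7: bank0 row3 -> HIT
Acc 8: bank2 row1 -> MISS (open row1); precharges=4
Acc 9: bank2 row3 -> MISS (open row3); precharges=5
Acc 10: bank0 row2 -> MISS (open row2); precharges=6
Acc 11: bank1 row2 -> HIT
Acc 12: bank1 row0 -> MISS (open row0); precharges=7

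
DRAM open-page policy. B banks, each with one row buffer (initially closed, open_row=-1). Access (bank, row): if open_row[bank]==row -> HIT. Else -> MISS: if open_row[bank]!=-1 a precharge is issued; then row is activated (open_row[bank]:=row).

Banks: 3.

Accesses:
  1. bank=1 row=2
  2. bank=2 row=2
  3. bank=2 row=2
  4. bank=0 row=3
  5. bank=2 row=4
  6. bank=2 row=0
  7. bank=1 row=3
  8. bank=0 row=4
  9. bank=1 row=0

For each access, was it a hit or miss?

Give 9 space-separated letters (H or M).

Acc 1: bank1 row2 -> MISS (open row2); precharges=0
Acc 2: bank2 row2 -> MISS (open row2); precharges=0
Acc 3: bank2 row2 -> HIT
Acc 4: bank0 row3 -> MISS (open row3); precharges=0
Acc 5: bank2 row4 -> MISS (open row4); precharges=1
Acc 6: bank2 row0 -> MISS (open row0); precharges=2
Acc 7: bank1 row3 -> MISS (open row3); precharges=3
Acc 8: bank0 row4 -> MISS (open row4); precharges=4
Acc 9: bank1 row0 -> MISS (open row0); precharges=5

Answer: M M H M M M M M M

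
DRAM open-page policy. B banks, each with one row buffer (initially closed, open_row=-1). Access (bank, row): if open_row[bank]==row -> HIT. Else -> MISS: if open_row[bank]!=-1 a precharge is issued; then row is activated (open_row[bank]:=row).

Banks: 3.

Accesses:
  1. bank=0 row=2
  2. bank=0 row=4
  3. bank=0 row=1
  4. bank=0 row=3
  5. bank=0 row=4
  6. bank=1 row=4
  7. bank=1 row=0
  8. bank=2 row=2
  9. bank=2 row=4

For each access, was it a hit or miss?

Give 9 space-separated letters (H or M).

Answer: M M M M M M M M M

Derivation:
Acc 1: bank0 row2 -> MISS (open row2); precharges=0
Acc 2: bank0 row4 -> MISS (open row4); precharges=1
Acc 3: bank0 row1 -> MISS (open row1); precharges=2
Acc 4: bank0 row3 -> MISS (open row3); precharges=3
Acc 5: bank0 row4 -> MISS (open row4); precharges=4
Acc 6: bank1 row4 -> MISS (open row4); precharges=4
Acc 7: bank1 row0 -> MISS (open row0); precharges=5
Acc 8: bank2 row2 -> MISS (open row2); precharges=5
Acc 9: bank2 row4 -> MISS (open row4); precharges=6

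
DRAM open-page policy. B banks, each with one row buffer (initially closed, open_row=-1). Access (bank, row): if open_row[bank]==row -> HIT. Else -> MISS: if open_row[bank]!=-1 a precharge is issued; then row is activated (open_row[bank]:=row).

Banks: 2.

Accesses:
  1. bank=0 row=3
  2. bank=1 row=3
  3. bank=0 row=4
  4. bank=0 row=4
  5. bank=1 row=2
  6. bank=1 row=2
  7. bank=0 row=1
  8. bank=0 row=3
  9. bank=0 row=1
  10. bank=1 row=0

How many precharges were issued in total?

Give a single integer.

Answer: 6

Derivation:
Acc 1: bank0 row3 -> MISS (open row3); precharges=0
Acc 2: bank1 row3 -> MISS (open row3); precharges=0
Acc 3: bank0 row4 -> MISS (open row4); precharges=1
Acc 4: bank0 row4 -> HIT
Acc 5: bank1 row2 -> MISS (open row2); precharges=2
Acc 6: bank1 row2 -> HIT
Acc 7: bank0 row1 -> MISS (open row1); precharges=3
Acc 8: bank0 row3 -> MISS (open row3); precharges=4
Acc 9: bank0 row1 -> MISS (open row1); precharges=5
Acc 10: bank1 row0 -> MISS (open row0); precharges=6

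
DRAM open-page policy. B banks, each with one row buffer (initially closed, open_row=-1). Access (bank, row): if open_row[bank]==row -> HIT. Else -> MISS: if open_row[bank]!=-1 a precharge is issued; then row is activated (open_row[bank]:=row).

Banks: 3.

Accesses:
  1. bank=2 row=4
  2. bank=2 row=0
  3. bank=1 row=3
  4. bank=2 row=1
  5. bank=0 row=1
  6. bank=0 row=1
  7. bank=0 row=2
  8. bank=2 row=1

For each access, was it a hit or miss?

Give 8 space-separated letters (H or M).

Answer: M M M M M H M H

Derivation:
Acc 1: bank2 row4 -> MISS (open row4); precharges=0
Acc 2: bank2 row0 -> MISS (open row0); precharges=1
Acc 3: bank1 row3 -> MISS (open row3); precharges=1
Acc 4: bank2 row1 -> MISS (open row1); precharges=2
Acc 5: bank0 row1 -> MISS (open row1); precharges=2
Acc 6: bank0 row1 -> HIT
Acc 7: bank0 row2 -> MISS (open row2); precharges=3
Acc 8: bank2 row1 -> HIT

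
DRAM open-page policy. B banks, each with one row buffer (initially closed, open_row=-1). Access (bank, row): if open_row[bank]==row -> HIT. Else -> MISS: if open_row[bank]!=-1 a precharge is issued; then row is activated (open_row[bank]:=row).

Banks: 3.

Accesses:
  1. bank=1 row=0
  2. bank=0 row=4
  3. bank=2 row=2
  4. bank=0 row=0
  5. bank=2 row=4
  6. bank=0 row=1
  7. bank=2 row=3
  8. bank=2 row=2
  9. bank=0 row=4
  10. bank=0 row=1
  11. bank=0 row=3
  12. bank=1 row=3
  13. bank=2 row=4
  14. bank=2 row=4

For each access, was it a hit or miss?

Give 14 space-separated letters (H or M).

Answer: M M M M M M M M M M M M M H

Derivation:
Acc 1: bank1 row0 -> MISS (open row0); precharges=0
Acc 2: bank0 row4 -> MISS (open row4); precharges=0
Acc 3: bank2 row2 -> MISS (open row2); precharges=0
Acc 4: bank0 row0 -> MISS (open row0); precharges=1
Acc 5: bank2 row4 -> MISS (open row4); precharges=2
Acc 6: bank0 row1 -> MISS (open row1); precharges=3
Acc 7: bank2 row3 -> MISS (open row3); precharges=4
Acc 8: bank2 row2 -> MISS (open row2); precharges=5
Acc 9: bank0 row4 -> MISS (open row4); precharges=6
Acc 10: bank0 row1 -> MISS (open row1); precharges=7
Acc 11: bank0 row3 -> MISS (open row3); precharges=8
Acc 12: bank1 row3 -> MISS (open row3); precharges=9
Acc 13: bank2 row4 -> MISS (open row4); precharges=10
Acc 14: bank2 row4 -> HIT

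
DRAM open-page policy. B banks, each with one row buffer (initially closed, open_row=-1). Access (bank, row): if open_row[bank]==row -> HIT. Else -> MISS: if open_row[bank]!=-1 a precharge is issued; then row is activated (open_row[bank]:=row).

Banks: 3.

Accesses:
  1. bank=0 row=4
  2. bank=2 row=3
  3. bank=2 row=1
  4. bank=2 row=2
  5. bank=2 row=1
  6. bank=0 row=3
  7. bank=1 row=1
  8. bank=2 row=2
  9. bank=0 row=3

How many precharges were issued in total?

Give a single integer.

Acc 1: bank0 row4 -> MISS (open row4); precharges=0
Acc 2: bank2 row3 -> MISS (open row3); precharges=0
Acc 3: bank2 row1 -> MISS (open row1); precharges=1
Acc 4: bank2 row2 -> MISS (open row2); precharges=2
Acc 5: bank2 row1 -> MISS (open row1); precharges=3
Acc 6: bank0 row3 -> MISS (open row3); precharges=4
Acc 7: bank1 row1 -> MISS (open row1); precharges=4
Acc 8: bank2 row2 -> MISS (open row2); precharges=5
Acc 9: bank0 row3 -> HIT

Answer: 5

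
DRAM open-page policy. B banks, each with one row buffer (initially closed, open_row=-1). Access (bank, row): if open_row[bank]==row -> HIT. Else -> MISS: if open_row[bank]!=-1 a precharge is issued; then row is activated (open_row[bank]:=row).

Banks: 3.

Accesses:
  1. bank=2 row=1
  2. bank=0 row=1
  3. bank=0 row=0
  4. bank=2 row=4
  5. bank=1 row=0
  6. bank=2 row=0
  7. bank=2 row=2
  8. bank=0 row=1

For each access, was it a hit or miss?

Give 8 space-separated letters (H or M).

Answer: M M M M M M M M

Derivation:
Acc 1: bank2 row1 -> MISS (open row1); precharges=0
Acc 2: bank0 row1 -> MISS (open row1); precharges=0
Acc 3: bank0 row0 -> MISS (open row0); precharges=1
Acc 4: bank2 row4 -> MISS (open row4); precharges=2
Acc 5: bank1 row0 -> MISS (open row0); precharges=2
Acc 6: bank2 row0 -> MISS (open row0); precharges=3
Acc 7: bank2 row2 -> MISS (open row2); precharges=4
Acc 8: bank0 row1 -> MISS (open row1); precharges=5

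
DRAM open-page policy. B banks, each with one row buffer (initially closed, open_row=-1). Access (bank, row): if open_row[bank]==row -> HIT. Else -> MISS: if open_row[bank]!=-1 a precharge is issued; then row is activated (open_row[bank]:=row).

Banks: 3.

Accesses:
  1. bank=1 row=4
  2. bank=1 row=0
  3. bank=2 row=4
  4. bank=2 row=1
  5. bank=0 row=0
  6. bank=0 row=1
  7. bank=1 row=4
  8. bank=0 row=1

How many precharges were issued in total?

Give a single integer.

Acc 1: bank1 row4 -> MISS (open row4); precharges=0
Acc 2: bank1 row0 -> MISS (open row0); precharges=1
Acc 3: bank2 row4 -> MISS (open row4); precharges=1
Acc 4: bank2 row1 -> MISS (open row1); precharges=2
Acc 5: bank0 row0 -> MISS (open row0); precharges=2
Acc 6: bank0 row1 -> MISS (open row1); precharges=3
Acc 7: bank1 row4 -> MISS (open row4); precharges=4
Acc 8: bank0 row1 -> HIT

Answer: 4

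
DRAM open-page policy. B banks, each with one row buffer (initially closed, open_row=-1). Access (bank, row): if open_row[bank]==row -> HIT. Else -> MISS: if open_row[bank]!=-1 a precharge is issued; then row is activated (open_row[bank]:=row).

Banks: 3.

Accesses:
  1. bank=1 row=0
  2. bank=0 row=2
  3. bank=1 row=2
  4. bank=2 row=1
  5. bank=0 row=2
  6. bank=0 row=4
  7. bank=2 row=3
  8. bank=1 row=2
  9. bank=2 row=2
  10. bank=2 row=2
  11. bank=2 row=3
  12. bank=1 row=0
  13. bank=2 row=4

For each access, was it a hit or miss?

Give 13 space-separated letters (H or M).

Answer: M M M M H M M H M H M M M

Derivation:
Acc 1: bank1 row0 -> MISS (open row0); precharges=0
Acc 2: bank0 row2 -> MISS (open row2); precharges=0
Acc 3: bank1 row2 -> MISS (open row2); precharges=1
Acc 4: bank2 row1 -> MISS (open row1); precharges=1
Acc 5: bank0 row2 -> HIT
Acc 6: bank0 row4 -> MISS (open row4); precharges=2
Acc 7: bank2 row3 -> MISS (open row3); precharges=3
Acc 8: bank1 row2 -> HIT
Acc 9: bank2 row2 -> MISS (open row2); precharges=4
Acc 10: bank2 row2 -> HIT
Acc 11: bank2 row3 -> MISS (open row3); precharges=5
Acc 12: bank1 row0 -> MISS (open row0); precharges=6
Acc 13: bank2 row4 -> MISS (open row4); precharges=7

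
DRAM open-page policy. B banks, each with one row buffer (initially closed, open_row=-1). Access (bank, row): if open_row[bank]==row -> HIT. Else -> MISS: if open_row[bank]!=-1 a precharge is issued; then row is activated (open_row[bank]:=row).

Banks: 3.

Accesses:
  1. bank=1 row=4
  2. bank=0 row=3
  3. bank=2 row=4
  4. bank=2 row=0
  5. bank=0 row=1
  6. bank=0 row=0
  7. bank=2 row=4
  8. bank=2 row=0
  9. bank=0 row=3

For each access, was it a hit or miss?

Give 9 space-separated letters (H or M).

Answer: M M M M M M M M M

Derivation:
Acc 1: bank1 row4 -> MISS (open row4); precharges=0
Acc 2: bank0 row3 -> MISS (open row3); precharges=0
Acc 3: bank2 row4 -> MISS (open row4); precharges=0
Acc 4: bank2 row0 -> MISS (open row0); precharges=1
Acc 5: bank0 row1 -> MISS (open row1); precharges=2
Acc 6: bank0 row0 -> MISS (open row0); precharges=3
Acc 7: bank2 row4 -> MISS (open row4); precharges=4
Acc 8: bank2 row0 -> MISS (open row0); precharges=5
Acc 9: bank0 row3 -> MISS (open row3); precharges=6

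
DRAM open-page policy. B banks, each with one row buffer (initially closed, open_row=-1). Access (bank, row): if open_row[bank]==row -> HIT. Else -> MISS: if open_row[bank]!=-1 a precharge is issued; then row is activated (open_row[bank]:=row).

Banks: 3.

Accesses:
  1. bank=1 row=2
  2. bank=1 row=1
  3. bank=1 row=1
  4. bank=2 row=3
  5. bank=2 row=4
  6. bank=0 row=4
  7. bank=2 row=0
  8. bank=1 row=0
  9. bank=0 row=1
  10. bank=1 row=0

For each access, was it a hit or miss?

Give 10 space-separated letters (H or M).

Acc 1: bank1 row2 -> MISS (open row2); precharges=0
Acc 2: bank1 row1 -> MISS (open row1); precharges=1
Acc 3: bank1 row1 -> HIT
Acc 4: bank2 row3 -> MISS (open row3); precharges=1
Acc 5: bank2 row4 -> MISS (open row4); precharges=2
Acc 6: bank0 row4 -> MISS (open row4); precharges=2
Acc 7: bank2 row0 -> MISS (open row0); precharges=3
Acc 8: bank1 row0 -> MISS (open row0); precharges=4
Acc 9: bank0 row1 -> MISS (open row1); precharges=5
Acc 10: bank1 row0 -> HIT

Answer: M M H M M M M M M H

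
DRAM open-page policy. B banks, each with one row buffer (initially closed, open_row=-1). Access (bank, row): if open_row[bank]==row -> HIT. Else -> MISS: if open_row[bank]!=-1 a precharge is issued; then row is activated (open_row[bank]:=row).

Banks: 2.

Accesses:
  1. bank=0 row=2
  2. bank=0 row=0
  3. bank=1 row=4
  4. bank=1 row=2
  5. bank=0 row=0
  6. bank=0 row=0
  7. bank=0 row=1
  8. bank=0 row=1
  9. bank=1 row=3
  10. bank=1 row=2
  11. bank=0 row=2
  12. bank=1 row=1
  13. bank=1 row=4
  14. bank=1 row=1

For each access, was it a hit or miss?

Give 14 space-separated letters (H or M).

Acc 1: bank0 row2 -> MISS (open row2); precharges=0
Acc 2: bank0 row0 -> MISS (open row0); precharges=1
Acc 3: bank1 row4 -> MISS (open row4); precharges=1
Acc 4: bank1 row2 -> MISS (open row2); precharges=2
Acc 5: bank0 row0 -> HIT
Acc 6: bank0 row0 -> HIT
Acc 7: bank0 row1 -> MISS (open row1); precharges=3
Acc 8: bank0 row1 -> HIT
Acc 9: bank1 row3 -> MISS (open row3); precharges=4
Acc 10: bank1 row2 -> MISS (open row2); precharges=5
Acc 11: bank0 row2 -> MISS (open row2); precharges=6
Acc 12: bank1 row1 -> MISS (open row1); precharges=7
Acc 13: bank1 row4 -> MISS (open row4); precharges=8
Acc 14: bank1 row1 -> MISS (open row1); precharges=9

Answer: M M M M H H M H M M M M M M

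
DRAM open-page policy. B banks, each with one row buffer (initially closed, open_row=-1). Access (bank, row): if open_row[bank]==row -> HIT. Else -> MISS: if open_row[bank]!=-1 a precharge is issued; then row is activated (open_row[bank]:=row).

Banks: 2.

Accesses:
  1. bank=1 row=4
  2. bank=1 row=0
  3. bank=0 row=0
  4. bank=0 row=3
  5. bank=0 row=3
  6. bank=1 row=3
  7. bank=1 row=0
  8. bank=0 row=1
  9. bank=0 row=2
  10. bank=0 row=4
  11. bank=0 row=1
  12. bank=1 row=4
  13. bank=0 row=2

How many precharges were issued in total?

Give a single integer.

Answer: 10

Derivation:
Acc 1: bank1 row4 -> MISS (open row4); precharges=0
Acc 2: bank1 row0 -> MISS (open row0); precharges=1
Acc 3: bank0 row0 -> MISS (open row0); precharges=1
Acc 4: bank0 row3 -> MISS (open row3); precharges=2
Acc 5: bank0 row3 -> HIT
Acc 6: bank1 row3 -> MISS (open row3); precharges=3
Acc 7: bank1 row0 -> MISS (open row0); precharges=4
Acc 8: bank0 row1 -> MISS (open row1); precharges=5
Acc 9: bank0 row2 -> MISS (open row2); precharges=6
Acc 10: bank0 row4 -> MISS (open row4); precharges=7
Acc 11: bank0 row1 -> MISS (open row1); precharges=8
Acc 12: bank1 row4 -> MISS (open row4); precharges=9
Acc 13: bank0 row2 -> MISS (open row2); precharges=10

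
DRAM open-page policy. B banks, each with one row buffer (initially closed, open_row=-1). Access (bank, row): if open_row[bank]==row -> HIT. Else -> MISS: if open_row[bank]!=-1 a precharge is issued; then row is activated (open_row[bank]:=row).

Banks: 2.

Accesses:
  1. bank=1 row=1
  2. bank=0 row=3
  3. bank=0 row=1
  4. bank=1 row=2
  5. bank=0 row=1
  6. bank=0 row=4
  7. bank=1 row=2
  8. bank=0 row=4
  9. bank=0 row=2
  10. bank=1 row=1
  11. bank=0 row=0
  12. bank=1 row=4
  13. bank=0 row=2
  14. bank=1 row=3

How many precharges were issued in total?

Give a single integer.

Answer: 9

Derivation:
Acc 1: bank1 row1 -> MISS (open row1); precharges=0
Acc 2: bank0 row3 -> MISS (open row3); precharges=0
Acc 3: bank0 row1 -> MISS (open row1); precharges=1
Acc 4: bank1 row2 -> MISS (open row2); precharges=2
Acc 5: bank0 row1 -> HIT
Acc 6: bank0 row4 -> MISS (open row4); precharges=3
Acc 7: bank1 row2 -> HIT
Acc 8: bank0 row4 -> HIT
Acc 9: bank0 row2 -> MISS (open row2); precharges=4
Acc 10: bank1 row1 -> MISS (open row1); precharges=5
Acc 11: bank0 row0 -> MISS (open row0); precharges=6
Acc 12: bank1 row4 -> MISS (open row4); precharges=7
Acc 13: bank0 row2 -> MISS (open row2); precharges=8
Acc 14: bank1 row3 -> MISS (open row3); precharges=9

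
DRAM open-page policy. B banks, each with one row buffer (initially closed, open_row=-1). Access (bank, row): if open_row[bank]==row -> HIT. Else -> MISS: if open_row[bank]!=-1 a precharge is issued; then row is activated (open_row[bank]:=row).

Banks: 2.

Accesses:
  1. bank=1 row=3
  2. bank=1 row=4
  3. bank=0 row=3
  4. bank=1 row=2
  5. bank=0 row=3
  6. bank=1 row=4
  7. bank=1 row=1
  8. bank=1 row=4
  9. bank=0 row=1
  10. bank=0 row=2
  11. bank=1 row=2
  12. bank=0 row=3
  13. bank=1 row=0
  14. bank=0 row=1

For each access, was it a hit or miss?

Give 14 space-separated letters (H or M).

Acc 1: bank1 row3 -> MISS (open row3); precharges=0
Acc 2: bank1 row4 -> MISS (open row4); precharges=1
Acc 3: bank0 row3 -> MISS (open row3); precharges=1
Acc 4: bank1 row2 -> MISS (open row2); precharges=2
Acc 5: bank0 row3 -> HIT
Acc 6: bank1 row4 -> MISS (open row4); precharges=3
Acc 7: bank1 row1 -> MISS (open row1); precharges=4
Acc 8: bank1 row4 -> MISS (open row4); precharges=5
Acc 9: bank0 row1 -> MISS (open row1); precharges=6
Acc 10: bank0 row2 -> MISS (open row2); precharges=7
Acc 11: bank1 row2 -> MISS (open row2); precharges=8
Acc 12: bank0 row3 -> MISS (open row3); precharges=9
Acc 13: bank1 row0 -> MISS (open row0); precharges=10
Acc 14: bank0 row1 -> MISS (open row1); precharges=11

Answer: M M M M H M M M M M M M M M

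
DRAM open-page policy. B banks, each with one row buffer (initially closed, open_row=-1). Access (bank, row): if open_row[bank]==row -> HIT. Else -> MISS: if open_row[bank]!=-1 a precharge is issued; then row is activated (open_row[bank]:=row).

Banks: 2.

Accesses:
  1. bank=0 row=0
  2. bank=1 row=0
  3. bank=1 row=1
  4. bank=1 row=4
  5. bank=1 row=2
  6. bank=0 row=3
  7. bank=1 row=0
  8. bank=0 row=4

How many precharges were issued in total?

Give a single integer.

Answer: 6

Derivation:
Acc 1: bank0 row0 -> MISS (open row0); precharges=0
Acc 2: bank1 row0 -> MISS (open row0); precharges=0
Acc 3: bank1 row1 -> MISS (open row1); precharges=1
Acc 4: bank1 row4 -> MISS (open row4); precharges=2
Acc 5: bank1 row2 -> MISS (open row2); precharges=3
Acc 6: bank0 row3 -> MISS (open row3); precharges=4
Acc 7: bank1 row0 -> MISS (open row0); precharges=5
Acc 8: bank0 row4 -> MISS (open row4); precharges=6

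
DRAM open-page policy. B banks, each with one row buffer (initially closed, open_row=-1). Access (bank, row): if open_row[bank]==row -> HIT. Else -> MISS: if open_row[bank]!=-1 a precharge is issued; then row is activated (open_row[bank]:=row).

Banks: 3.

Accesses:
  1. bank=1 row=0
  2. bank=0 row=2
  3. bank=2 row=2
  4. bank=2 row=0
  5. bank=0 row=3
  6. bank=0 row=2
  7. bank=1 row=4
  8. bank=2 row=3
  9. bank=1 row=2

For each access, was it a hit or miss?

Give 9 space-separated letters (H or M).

Answer: M M M M M M M M M

Derivation:
Acc 1: bank1 row0 -> MISS (open row0); precharges=0
Acc 2: bank0 row2 -> MISS (open row2); precharges=0
Acc 3: bank2 row2 -> MISS (open row2); precharges=0
Acc 4: bank2 row0 -> MISS (open row0); precharges=1
Acc 5: bank0 row3 -> MISS (open row3); precharges=2
Acc 6: bank0 row2 -> MISS (open row2); precharges=3
Acc 7: bank1 row4 -> MISS (open row4); precharges=4
Acc 8: bank2 row3 -> MISS (open row3); precharges=5
Acc 9: bank1 row2 -> MISS (open row2); precharges=6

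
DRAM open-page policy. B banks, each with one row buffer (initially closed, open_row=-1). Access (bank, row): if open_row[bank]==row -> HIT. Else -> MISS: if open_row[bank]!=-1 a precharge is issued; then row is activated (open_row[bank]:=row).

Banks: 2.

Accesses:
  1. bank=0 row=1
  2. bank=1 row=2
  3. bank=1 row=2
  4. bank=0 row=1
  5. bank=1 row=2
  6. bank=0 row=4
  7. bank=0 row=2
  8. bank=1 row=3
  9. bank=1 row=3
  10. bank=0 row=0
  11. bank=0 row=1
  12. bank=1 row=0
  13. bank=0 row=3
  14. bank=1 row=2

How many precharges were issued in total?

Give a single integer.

Answer: 8

Derivation:
Acc 1: bank0 row1 -> MISS (open row1); precharges=0
Acc 2: bank1 row2 -> MISS (open row2); precharges=0
Acc 3: bank1 row2 -> HIT
Acc 4: bank0 row1 -> HIT
Acc 5: bank1 row2 -> HIT
Acc 6: bank0 row4 -> MISS (open row4); precharges=1
Acc 7: bank0 row2 -> MISS (open row2); precharges=2
Acc 8: bank1 row3 -> MISS (open row3); precharges=3
Acc 9: bank1 row3 -> HIT
Acc 10: bank0 row0 -> MISS (open row0); precharges=4
Acc 11: bank0 row1 -> MISS (open row1); precharges=5
Acc 12: bank1 row0 -> MISS (open row0); precharges=6
Acc 13: bank0 row3 -> MISS (open row3); precharges=7
Acc 14: bank1 row2 -> MISS (open row2); precharges=8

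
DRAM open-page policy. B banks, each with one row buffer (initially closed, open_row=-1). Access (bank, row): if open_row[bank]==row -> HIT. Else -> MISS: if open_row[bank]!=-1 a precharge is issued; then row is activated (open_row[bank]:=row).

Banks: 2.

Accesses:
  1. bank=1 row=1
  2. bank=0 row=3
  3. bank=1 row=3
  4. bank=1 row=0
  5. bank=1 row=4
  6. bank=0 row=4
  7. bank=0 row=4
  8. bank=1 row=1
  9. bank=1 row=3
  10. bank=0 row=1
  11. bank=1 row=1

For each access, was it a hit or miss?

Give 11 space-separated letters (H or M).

Answer: M M M M M M H M M M M

Derivation:
Acc 1: bank1 row1 -> MISS (open row1); precharges=0
Acc 2: bank0 row3 -> MISS (open row3); precharges=0
Acc 3: bank1 row3 -> MISS (open row3); precharges=1
Acc 4: bank1 row0 -> MISS (open row0); precharges=2
Acc 5: bank1 row4 -> MISS (open row4); precharges=3
Acc 6: bank0 row4 -> MISS (open row4); precharges=4
Acc 7: bank0 row4 -> HIT
Acc 8: bank1 row1 -> MISS (open row1); precharges=5
Acc 9: bank1 row3 -> MISS (open row3); precharges=6
Acc 10: bank0 row1 -> MISS (open row1); precharges=7
Acc 11: bank1 row1 -> MISS (open row1); precharges=8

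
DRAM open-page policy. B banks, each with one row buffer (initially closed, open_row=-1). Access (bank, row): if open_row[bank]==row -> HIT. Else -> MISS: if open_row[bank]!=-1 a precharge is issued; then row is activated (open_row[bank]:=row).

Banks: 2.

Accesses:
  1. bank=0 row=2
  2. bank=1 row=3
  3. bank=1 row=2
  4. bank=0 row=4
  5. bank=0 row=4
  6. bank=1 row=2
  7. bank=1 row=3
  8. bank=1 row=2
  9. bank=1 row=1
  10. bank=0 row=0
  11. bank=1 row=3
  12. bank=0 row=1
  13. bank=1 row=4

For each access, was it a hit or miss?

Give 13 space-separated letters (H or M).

Acc 1: bank0 row2 -> MISS (open row2); precharges=0
Acc 2: bank1 row3 -> MISS (open row3); precharges=0
Acc 3: bank1 row2 -> MISS (open row2); precharges=1
Acc 4: bank0 row4 -> MISS (open row4); precharges=2
Acc 5: bank0 row4 -> HIT
Acc 6: bank1 row2 -> HIT
Acc 7: bank1 row3 -> MISS (open row3); precharges=3
Acc 8: bank1 row2 -> MISS (open row2); precharges=4
Acc 9: bank1 row1 -> MISS (open row1); precharges=5
Acc 10: bank0 row0 -> MISS (open row0); precharges=6
Acc 11: bank1 row3 -> MISS (open row3); precharges=7
Acc 12: bank0 row1 -> MISS (open row1); precharges=8
Acc 13: bank1 row4 -> MISS (open row4); precharges=9

Answer: M M M M H H M M M M M M M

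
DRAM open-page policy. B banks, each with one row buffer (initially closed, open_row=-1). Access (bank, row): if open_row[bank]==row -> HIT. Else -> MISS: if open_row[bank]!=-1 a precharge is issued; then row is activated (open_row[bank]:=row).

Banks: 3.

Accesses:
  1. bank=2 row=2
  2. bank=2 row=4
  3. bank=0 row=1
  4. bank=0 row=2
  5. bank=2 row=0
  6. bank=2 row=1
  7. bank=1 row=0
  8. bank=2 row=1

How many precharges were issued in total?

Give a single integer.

Answer: 4

Derivation:
Acc 1: bank2 row2 -> MISS (open row2); precharges=0
Acc 2: bank2 row4 -> MISS (open row4); precharges=1
Acc 3: bank0 row1 -> MISS (open row1); precharges=1
Acc 4: bank0 row2 -> MISS (open row2); precharges=2
Acc 5: bank2 row0 -> MISS (open row0); precharges=3
Acc 6: bank2 row1 -> MISS (open row1); precharges=4
Acc 7: bank1 row0 -> MISS (open row0); precharges=4
Acc 8: bank2 row1 -> HIT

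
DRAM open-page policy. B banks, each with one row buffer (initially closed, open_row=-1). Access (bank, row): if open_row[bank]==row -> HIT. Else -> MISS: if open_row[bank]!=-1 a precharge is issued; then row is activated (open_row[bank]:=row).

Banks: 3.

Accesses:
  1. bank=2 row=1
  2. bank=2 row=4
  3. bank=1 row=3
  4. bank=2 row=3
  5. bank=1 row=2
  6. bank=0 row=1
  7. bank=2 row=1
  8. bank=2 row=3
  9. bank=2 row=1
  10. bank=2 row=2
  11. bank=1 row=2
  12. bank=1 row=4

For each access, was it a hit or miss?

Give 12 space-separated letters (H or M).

Acc 1: bank2 row1 -> MISS (open row1); precharges=0
Acc 2: bank2 row4 -> MISS (open row4); precharges=1
Acc 3: bank1 row3 -> MISS (open row3); precharges=1
Acc 4: bank2 row3 -> MISS (open row3); precharges=2
Acc 5: bank1 row2 -> MISS (open row2); precharges=3
Acc 6: bank0 row1 -> MISS (open row1); precharges=3
Acc 7: bank2 row1 -> MISS (open row1); precharges=4
Acc 8: bank2 row3 -> MISS (open row3); precharges=5
Acc 9: bank2 row1 -> MISS (open row1); precharges=6
Acc 10: bank2 row2 -> MISS (open row2); precharges=7
Acc 11: bank1 row2 -> HIT
Acc 12: bank1 row4 -> MISS (open row4); precharges=8

Answer: M M M M M M M M M M H M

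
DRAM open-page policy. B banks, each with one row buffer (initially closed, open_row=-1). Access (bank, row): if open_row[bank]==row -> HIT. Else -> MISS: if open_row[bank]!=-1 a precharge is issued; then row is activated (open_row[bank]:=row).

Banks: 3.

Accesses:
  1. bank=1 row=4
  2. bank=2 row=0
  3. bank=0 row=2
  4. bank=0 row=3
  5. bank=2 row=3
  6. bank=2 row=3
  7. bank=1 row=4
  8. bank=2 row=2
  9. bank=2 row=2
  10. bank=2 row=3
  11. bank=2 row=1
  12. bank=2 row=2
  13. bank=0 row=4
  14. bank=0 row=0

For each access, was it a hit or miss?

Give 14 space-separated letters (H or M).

Acc 1: bank1 row4 -> MISS (open row4); precharges=0
Acc 2: bank2 row0 -> MISS (open row0); precharges=0
Acc 3: bank0 row2 -> MISS (open row2); precharges=0
Acc 4: bank0 row3 -> MISS (open row3); precharges=1
Acc 5: bank2 row3 -> MISS (open row3); precharges=2
Acc 6: bank2 row3 -> HIT
Acc 7: bank1 row4 -> HIT
Acc 8: bank2 row2 -> MISS (open row2); precharges=3
Acc 9: bank2 row2 -> HIT
Acc 10: bank2 row3 -> MISS (open row3); precharges=4
Acc 11: bank2 row1 -> MISS (open row1); precharges=5
Acc 12: bank2 row2 -> MISS (open row2); precharges=6
Acc 13: bank0 row4 -> MISS (open row4); precharges=7
Acc 14: bank0 row0 -> MISS (open row0); precharges=8

Answer: M M M M M H H M H M M M M M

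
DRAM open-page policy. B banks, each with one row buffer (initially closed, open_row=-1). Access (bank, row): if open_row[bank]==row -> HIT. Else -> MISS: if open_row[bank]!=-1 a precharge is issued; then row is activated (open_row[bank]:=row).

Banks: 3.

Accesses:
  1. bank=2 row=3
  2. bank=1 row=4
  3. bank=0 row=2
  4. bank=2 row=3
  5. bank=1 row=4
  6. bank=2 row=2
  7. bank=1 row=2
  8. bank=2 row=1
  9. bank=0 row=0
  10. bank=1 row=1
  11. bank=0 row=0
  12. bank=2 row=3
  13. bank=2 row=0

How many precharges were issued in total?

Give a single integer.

Answer: 7

Derivation:
Acc 1: bank2 row3 -> MISS (open row3); precharges=0
Acc 2: bank1 row4 -> MISS (open row4); precharges=0
Acc 3: bank0 row2 -> MISS (open row2); precharges=0
Acc 4: bank2 row3 -> HIT
Acc 5: bank1 row4 -> HIT
Acc 6: bank2 row2 -> MISS (open row2); precharges=1
Acc 7: bank1 row2 -> MISS (open row2); precharges=2
Acc 8: bank2 row1 -> MISS (open row1); precharges=3
Acc 9: bank0 row0 -> MISS (open row0); precharges=4
Acc 10: bank1 row1 -> MISS (open row1); precharges=5
Acc 11: bank0 row0 -> HIT
Acc 12: bank2 row3 -> MISS (open row3); precharges=6
Acc 13: bank2 row0 -> MISS (open row0); precharges=7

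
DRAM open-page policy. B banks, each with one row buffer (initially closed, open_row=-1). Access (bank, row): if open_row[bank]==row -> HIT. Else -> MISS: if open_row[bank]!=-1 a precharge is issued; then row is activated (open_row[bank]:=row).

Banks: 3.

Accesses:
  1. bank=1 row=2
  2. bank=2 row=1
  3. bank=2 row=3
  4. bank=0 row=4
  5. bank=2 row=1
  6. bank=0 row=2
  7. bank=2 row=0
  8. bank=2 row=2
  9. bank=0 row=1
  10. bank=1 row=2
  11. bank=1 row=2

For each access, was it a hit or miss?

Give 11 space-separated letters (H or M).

Answer: M M M M M M M M M H H

Derivation:
Acc 1: bank1 row2 -> MISS (open row2); precharges=0
Acc 2: bank2 row1 -> MISS (open row1); precharges=0
Acc 3: bank2 row3 -> MISS (open row3); precharges=1
Acc 4: bank0 row4 -> MISS (open row4); precharges=1
Acc 5: bank2 row1 -> MISS (open row1); precharges=2
Acc 6: bank0 row2 -> MISS (open row2); precharges=3
Acc 7: bank2 row0 -> MISS (open row0); precharges=4
Acc 8: bank2 row2 -> MISS (open row2); precharges=5
Acc 9: bank0 row1 -> MISS (open row1); precharges=6
Acc 10: bank1 row2 -> HIT
Acc 11: bank1 row2 -> HIT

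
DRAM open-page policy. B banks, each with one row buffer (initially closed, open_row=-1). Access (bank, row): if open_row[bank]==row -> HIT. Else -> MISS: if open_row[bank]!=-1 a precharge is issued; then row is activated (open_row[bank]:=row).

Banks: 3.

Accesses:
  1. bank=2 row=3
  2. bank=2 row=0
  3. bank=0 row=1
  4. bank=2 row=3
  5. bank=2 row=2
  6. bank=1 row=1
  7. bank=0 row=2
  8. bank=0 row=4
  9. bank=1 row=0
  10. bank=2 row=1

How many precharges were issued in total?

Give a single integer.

Acc 1: bank2 row3 -> MISS (open row3); precharges=0
Acc 2: bank2 row0 -> MISS (open row0); precharges=1
Acc 3: bank0 row1 -> MISS (open row1); precharges=1
Acc 4: bank2 row3 -> MISS (open row3); precharges=2
Acc 5: bank2 row2 -> MISS (open row2); precharges=3
Acc 6: bank1 row1 -> MISS (open row1); precharges=3
Acc 7: bank0 row2 -> MISS (open row2); precharges=4
Acc 8: bank0 row4 -> MISS (open row4); precharges=5
Acc 9: bank1 row0 -> MISS (open row0); precharges=6
Acc 10: bank2 row1 -> MISS (open row1); precharges=7

Answer: 7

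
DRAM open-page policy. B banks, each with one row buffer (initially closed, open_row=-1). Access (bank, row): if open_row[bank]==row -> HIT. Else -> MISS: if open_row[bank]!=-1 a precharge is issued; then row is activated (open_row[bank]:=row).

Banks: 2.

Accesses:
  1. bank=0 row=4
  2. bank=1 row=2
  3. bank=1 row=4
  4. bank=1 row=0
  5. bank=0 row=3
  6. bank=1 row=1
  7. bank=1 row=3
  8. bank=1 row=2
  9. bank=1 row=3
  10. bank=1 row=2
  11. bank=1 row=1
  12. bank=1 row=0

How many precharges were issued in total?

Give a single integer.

Acc 1: bank0 row4 -> MISS (open row4); precharges=0
Acc 2: bank1 row2 -> MISS (open row2); precharges=0
Acc 3: bank1 row4 -> MISS (open row4); precharges=1
Acc 4: bank1 row0 -> MISS (open row0); precharges=2
Acc 5: bank0 row3 -> MISS (open row3); precharges=3
Acc 6: bank1 row1 -> MISS (open row1); precharges=4
Acc 7: bank1 row3 -> MISS (open row3); precharges=5
Acc 8: bank1 row2 -> MISS (open row2); precharges=6
Acc 9: bank1 row3 -> MISS (open row3); precharges=7
Acc 10: bank1 row2 -> MISS (open row2); precharges=8
Acc 11: bank1 row1 -> MISS (open row1); precharges=9
Acc 12: bank1 row0 -> MISS (open row0); precharges=10

Answer: 10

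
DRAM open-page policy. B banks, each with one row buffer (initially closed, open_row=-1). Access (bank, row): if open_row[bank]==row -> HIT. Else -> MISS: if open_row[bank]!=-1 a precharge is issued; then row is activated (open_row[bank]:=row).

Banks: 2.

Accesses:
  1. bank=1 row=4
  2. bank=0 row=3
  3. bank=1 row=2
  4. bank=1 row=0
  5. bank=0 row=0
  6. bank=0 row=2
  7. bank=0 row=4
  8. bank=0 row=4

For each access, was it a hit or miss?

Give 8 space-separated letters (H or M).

Answer: M M M M M M M H

Derivation:
Acc 1: bank1 row4 -> MISS (open row4); precharges=0
Acc 2: bank0 row3 -> MISS (open row3); precharges=0
Acc 3: bank1 row2 -> MISS (open row2); precharges=1
Acc 4: bank1 row0 -> MISS (open row0); precharges=2
Acc 5: bank0 row0 -> MISS (open row0); precharges=3
Acc 6: bank0 row2 -> MISS (open row2); precharges=4
Acc 7: bank0 row4 -> MISS (open row4); precharges=5
Acc 8: bank0 row4 -> HIT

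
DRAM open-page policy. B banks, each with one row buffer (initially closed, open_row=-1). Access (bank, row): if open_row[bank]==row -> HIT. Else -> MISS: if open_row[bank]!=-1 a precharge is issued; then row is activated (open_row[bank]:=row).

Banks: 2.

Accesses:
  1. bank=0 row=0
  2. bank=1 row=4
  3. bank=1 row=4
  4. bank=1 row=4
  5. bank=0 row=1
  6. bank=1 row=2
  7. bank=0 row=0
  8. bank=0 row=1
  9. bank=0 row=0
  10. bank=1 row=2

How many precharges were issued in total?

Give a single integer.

Acc 1: bank0 row0 -> MISS (open row0); precharges=0
Acc 2: bank1 row4 -> MISS (open row4); precharges=0
Acc 3: bank1 row4 -> HIT
Acc 4: bank1 row4 -> HIT
Acc 5: bank0 row1 -> MISS (open row1); precharges=1
Acc 6: bank1 row2 -> MISS (open row2); precharges=2
Acc 7: bank0 row0 -> MISS (open row0); precharges=3
Acc 8: bank0 row1 -> MISS (open row1); precharges=4
Acc 9: bank0 row0 -> MISS (open row0); precharges=5
Acc 10: bank1 row2 -> HIT

Answer: 5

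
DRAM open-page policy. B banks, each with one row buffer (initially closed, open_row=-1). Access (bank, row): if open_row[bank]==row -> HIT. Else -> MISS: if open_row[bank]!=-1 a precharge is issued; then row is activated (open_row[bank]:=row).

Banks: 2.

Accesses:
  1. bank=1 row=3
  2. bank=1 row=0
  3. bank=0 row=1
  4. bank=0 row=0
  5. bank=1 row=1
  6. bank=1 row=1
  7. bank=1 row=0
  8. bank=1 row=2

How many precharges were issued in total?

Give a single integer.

Answer: 5

Derivation:
Acc 1: bank1 row3 -> MISS (open row3); precharges=0
Acc 2: bank1 row0 -> MISS (open row0); precharges=1
Acc 3: bank0 row1 -> MISS (open row1); precharges=1
Acc 4: bank0 row0 -> MISS (open row0); precharges=2
Acc 5: bank1 row1 -> MISS (open row1); precharges=3
Acc 6: bank1 row1 -> HIT
Acc 7: bank1 row0 -> MISS (open row0); precharges=4
Acc 8: bank1 row2 -> MISS (open row2); precharges=5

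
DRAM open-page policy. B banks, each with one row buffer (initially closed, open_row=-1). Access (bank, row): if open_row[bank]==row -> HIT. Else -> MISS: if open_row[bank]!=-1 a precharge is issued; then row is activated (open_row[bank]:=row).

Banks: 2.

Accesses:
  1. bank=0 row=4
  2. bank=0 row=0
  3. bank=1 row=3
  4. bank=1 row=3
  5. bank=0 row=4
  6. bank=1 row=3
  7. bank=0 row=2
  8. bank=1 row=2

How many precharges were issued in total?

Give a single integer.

Acc 1: bank0 row4 -> MISS (open row4); precharges=0
Acc 2: bank0 row0 -> MISS (open row0); precharges=1
Acc 3: bank1 row3 -> MISS (open row3); precharges=1
Acc 4: bank1 row3 -> HIT
Acc 5: bank0 row4 -> MISS (open row4); precharges=2
Acc 6: bank1 row3 -> HIT
Acc 7: bank0 row2 -> MISS (open row2); precharges=3
Acc 8: bank1 row2 -> MISS (open row2); precharges=4

Answer: 4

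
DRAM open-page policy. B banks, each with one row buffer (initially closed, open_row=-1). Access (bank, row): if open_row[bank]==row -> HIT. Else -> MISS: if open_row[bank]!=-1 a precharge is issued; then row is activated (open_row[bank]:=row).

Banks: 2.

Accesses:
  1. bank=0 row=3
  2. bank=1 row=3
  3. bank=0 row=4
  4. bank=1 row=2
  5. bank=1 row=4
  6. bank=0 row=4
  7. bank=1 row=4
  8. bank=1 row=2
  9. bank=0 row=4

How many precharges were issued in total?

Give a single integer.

Acc 1: bank0 row3 -> MISS (open row3); precharges=0
Acc 2: bank1 row3 -> MISS (open row3); precharges=0
Acc 3: bank0 row4 -> MISS (open row4); precharges=1
Acc 4: bank1 row2 -> MISS (open row2); precharges=2
Acc 5: bank1 row4 -> MISS (open row4); precharges=3
Acc 6: bank0 row4 -> HIT
Acc 7: bank1 row4 -> HIT
Acc 8: bank1 row2 -> MISS (open row2); precharges=4
Acc 9: bank0 row4 -> HIT

Answer: 4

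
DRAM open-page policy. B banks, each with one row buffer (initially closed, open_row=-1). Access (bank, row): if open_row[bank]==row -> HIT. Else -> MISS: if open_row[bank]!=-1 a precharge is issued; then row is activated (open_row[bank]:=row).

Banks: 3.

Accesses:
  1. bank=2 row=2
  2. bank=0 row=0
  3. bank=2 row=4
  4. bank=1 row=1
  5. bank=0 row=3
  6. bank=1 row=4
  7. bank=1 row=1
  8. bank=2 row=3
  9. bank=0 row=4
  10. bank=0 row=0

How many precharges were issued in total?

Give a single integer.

Acc 1: bank2 row2 -> MISS (open row2); precharges=0
Acc 2: bank0 row0 -> MISS (open row0); precharges=0
Acc 3: bank2 row4 -> MISS (open row4); precharges=1
Acc 4: bank1 row1 -> MISS (open row1); precharges=1
Acc 5: bank0 row3 -> MISS (open row3); precharges=2
Acc 6: bank1 row4 -> MISS (open row4); precharges=3
Acc 7: bank1 row1 -> MISS (open row1); precharges=4
Acc 8: bank2 row3 -> MISS (open row3); precharges=5
Acc 9: bank0 row4 -> MISS (open row4); precharges=6
Acc 10: bank0 row0 -> MISS (open row0); precharges=7

Answer: 7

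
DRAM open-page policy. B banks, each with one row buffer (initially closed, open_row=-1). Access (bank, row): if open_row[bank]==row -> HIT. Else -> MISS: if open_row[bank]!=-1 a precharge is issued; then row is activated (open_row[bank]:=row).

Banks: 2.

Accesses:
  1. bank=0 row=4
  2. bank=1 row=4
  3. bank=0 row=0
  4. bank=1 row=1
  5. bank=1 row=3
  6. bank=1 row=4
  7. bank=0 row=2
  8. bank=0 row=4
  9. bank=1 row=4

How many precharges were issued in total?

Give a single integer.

Answer: 6

Derivation:
Acc 1: bank0 row4 -> MISS (open row4); precharges=0
Acc 2: bank1 row4 -> MISS (open row4); precharges=0
Acc 3: bank0 row0 -> MISS (open row0); precharges=1
Acc 4: bank1 row1 -> MISS (open row1); precharges=2
Acc 5: bank1 row3 -> MISS (open row3); precharges=3
Acc 6: bank1 row4 -> MISS (open row4); precharges=4
Acc 7: bank0 row2 -> MISS (open row2); precharges=5
Acc 8: bank0 row4 -> MISS (open row4); precharges=6
Acc 9: bank1 row4 -> HIT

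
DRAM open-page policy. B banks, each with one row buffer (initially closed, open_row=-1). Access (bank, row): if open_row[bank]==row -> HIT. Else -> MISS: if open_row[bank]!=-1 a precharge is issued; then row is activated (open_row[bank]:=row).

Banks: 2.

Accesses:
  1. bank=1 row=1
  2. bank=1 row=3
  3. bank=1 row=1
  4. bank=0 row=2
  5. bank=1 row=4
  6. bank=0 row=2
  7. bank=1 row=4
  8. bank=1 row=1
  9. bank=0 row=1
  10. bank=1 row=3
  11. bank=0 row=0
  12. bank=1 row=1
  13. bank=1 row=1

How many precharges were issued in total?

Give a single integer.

Answer: 8

Derivation:
Acc 1: bank1 row1 -> MISS (open row1); precharges=0
Acc 2: bank1 row3 -> MISS (open row3); precharges=1
Acc 3: bank1 row1 -> MISS (open row1); precharges=2
Acc 4: bank0 row2 -> MISS (open row2); precharges=2
Acc 5: bank1 row4 -> MISS (open row4); precharges=3
Acc 6: bank0 row2 -> HIT
Acc 7: bank1 row4 -> HIT
Acc 8: bank1 row1 -> MISS (open row1); precharges=4
Acc 9: bank0 row1 -> MISS (open row1); precharges=5
Acc 10: bank1 row3 -> MISS (open row3); precharges=6
Acc 11: bank0 row0 -> MISS (open row0); precharges=7
Acc 12: bank1 row1 -> MISS (open row1); precharges=8
Acc 13: bank1 row1 -> HIT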